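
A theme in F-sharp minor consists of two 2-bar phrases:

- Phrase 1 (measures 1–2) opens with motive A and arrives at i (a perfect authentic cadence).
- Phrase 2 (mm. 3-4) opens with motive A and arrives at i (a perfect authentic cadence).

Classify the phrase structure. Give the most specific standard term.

Both phrases have the same opening (A) and the same cadence (perfect authentic cadence): the second is a restatement, not a consequent, so this is a repeated phrase rather than a period.

repeated phrase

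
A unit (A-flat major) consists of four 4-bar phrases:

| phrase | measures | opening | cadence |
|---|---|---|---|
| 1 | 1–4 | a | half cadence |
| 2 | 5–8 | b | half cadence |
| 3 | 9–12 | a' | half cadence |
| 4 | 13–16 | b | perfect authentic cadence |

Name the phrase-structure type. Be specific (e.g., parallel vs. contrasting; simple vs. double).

parallel double period

Four phrases in two halves: the first half (measures 1–8) ends with a half cadence, the second (measures 9–16) with a perfect authentic cadence — a large antecedent–consequent pair, i.e. a double period.
Phrase 3 begins with the same material as phrase 1, making it parallel.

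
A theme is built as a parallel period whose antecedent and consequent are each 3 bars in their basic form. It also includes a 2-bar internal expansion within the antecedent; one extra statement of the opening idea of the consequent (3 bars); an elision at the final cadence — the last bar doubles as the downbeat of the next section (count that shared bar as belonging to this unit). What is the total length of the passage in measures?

11 measures

Basic parallel period: 3 + 3 = 6 bars.
6 (basic form) + 2 (internal expansion) + 3 (extra statement) = 11.
The elision shares a bar with the next section but does not change this unit's count.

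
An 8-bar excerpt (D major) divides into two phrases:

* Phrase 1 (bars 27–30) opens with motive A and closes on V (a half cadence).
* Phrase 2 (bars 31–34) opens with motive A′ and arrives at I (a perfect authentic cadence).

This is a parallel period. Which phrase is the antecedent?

The phrase ending with the weaker cadence (half cadence) is the antecedent; the one ending more conclusively (perfect authentic cadence) is the consequent. The antecedent is phrase 1.

phrase 1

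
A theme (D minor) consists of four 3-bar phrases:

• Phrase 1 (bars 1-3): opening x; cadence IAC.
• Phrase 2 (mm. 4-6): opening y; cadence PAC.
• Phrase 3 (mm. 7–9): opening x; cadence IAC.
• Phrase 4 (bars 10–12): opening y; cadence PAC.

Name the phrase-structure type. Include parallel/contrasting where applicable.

The cadence pattern IAC–PAC–IAC–PAC is weak–strong twice, and phrases 3–4 restate phrases 1–2: a period heard twice, not a double period (which would end weakly at phrase 2).

repeated period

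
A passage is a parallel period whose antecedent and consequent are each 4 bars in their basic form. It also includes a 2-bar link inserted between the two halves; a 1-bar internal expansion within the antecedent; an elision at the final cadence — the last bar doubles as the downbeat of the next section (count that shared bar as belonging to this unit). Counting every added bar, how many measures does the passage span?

Basic parallel period: 4 + 4 = 8 bars.
8 (basic form) + 2 (link) + 1 (internal expansion) = 11.
The elision shares a bar with the next section but does not change this unit's count.

11 measures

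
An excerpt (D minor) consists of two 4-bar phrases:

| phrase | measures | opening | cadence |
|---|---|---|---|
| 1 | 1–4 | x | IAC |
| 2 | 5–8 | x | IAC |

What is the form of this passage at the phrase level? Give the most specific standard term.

Both phrases have the same opening (x) and the same cadence (imperfect authentic cadence): the second is a restatement, not a consequent, so this is a repeated phrase rather than a period.

repeated phrase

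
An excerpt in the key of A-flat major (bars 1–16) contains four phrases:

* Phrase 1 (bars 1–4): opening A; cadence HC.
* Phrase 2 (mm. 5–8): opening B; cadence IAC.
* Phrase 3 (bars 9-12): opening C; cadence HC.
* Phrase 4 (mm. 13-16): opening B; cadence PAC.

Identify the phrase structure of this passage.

contrasting double period

Four phrases in two halves: the first half (bars 1-8) ends with an imperfect authentic cadence, the second (mm. 9–16) with a perfect authentic cadence — a large antecedent–consequent pair, i.e. a double period.
Phrase 3 begins with different material from phrase 1, making it contrasting.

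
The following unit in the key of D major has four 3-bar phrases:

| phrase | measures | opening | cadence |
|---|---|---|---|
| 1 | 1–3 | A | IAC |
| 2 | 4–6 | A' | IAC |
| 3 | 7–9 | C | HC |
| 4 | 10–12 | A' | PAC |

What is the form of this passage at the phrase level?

Four phrases in two halves: the first half (mm. 1–6) ends with an imperfect authentic cadence, the second (mm. 7–12) with a perfect authentic cadence — a large antecedent–consequent pair, i.e. a double period.
Phrase 3 begins with different material from phrase 1, making it contrasting.

contrasting double period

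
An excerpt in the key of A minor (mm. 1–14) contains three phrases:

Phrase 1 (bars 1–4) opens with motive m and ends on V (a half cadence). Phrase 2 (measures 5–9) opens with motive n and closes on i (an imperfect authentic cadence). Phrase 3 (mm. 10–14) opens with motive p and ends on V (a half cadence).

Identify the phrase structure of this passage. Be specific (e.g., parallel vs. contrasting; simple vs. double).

The final phrase closes with a half cadence, which is not stronger than the preceding imperfect authentic cadence; the 3 phrases lack an overall antecedent–consequent design and so form a phrase group.

phrase group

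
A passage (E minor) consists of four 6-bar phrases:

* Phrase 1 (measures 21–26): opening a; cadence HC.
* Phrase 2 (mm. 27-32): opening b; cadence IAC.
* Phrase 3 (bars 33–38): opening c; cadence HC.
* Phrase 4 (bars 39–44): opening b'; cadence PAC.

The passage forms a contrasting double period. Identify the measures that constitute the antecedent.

measures 21–32

In a double period the four phrases pair into a large antecedent (phrases 1–2, ending imperfect authentic cadence) and a large consequent (phrases 3–4, ending perfect authentic cadence). The antecedent spans mm. 21–32.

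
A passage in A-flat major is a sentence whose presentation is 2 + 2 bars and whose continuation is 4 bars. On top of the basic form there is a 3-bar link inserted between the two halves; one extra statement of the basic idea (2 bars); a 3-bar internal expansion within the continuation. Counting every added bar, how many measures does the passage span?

16 measures

Basic sentence: 2 + 2 + 4 = 8 bars.
8 (basic form) + 3 (link) + 2 (extra statement) + 3 (internal expansion) = 16.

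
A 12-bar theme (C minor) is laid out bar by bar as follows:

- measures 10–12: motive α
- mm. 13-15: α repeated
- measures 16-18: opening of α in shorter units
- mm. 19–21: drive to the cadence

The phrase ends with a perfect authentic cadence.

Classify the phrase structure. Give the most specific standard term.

sentence

Basic idea (mm. 10–12) + its repetition (measures 13-15) form the presentation; fragmentation and cadence (mm. 16–21) form the continuation — the 12-bar whole is a sentence.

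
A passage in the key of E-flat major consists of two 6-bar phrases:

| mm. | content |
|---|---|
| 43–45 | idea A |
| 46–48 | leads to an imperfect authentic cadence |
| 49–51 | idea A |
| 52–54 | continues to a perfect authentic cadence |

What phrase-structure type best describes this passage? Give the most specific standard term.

parallel period

Phrase 1 ends with an imperfect authentic cadence (weaker) and phrase 2 with a perfect authentic cadence (stronger): antecedent + consequent = a period.
The two phrases open with the same material (A / A), so the period is parallel.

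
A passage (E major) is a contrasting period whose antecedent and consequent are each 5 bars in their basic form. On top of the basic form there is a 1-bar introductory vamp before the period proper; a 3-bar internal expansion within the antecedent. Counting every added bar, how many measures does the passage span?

14 measures

Basic contrasting period: 5 + 5 = 10 bars.
10 (basic form) + 1 (introduction) + 3 (internal expansion) = 14.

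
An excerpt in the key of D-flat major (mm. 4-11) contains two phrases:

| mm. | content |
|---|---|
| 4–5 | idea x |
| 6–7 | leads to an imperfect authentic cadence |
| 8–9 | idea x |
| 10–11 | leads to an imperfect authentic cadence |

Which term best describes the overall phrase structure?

repeated phrase

Both phrases have the same opening (x) and the same cadence (imperfect authentic cadence): the second is a restatement, not a consequent, so this is a repeated phrase rather than a period.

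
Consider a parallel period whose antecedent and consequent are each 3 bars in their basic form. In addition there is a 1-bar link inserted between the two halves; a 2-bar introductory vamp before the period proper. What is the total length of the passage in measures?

Basic parallel period: 3 + 3 = 6 bars.
6 (basic form) + 1 (link) + 2 (introduction) = 9.

9 measures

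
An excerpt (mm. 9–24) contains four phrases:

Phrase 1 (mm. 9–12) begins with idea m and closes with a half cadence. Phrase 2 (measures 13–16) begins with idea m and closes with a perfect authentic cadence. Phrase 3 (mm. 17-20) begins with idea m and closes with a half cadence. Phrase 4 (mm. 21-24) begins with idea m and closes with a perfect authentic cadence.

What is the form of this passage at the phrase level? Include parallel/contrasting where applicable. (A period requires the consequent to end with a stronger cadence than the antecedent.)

The cadence pattern HC–PAC–HC–PAC is weak–strong twice, and phrases 3–4 restate phrases 1–2: a period heard twice, not a double period (which would end weakly at phrase 2).

repeated period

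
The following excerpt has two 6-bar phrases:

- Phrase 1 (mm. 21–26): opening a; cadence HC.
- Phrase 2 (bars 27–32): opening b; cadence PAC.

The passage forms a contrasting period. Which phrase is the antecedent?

The phrase ending with the weaker cadence (half cadence) is the antecedent; the one ending more conclusively (perfect authentic cadence) is the consequent. The antecedent is phrase 1.

phrase 1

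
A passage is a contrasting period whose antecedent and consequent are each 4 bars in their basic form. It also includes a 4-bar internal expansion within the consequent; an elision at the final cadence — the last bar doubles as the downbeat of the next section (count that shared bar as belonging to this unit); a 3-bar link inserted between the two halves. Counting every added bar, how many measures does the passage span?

Basic contrasting period: 4 + 4 = 8 bars.
8 (basic form) + 4 (internal expansion) + 3 (link) = 15.
The elision shares a bar with the next section but does not change this unit's count.

15 measures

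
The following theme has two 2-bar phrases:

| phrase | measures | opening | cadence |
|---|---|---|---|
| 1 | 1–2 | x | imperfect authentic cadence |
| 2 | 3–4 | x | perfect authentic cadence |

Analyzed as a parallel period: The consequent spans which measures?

The antecedent is the phrase ending with the weaker cadence (imperfect authentic cadence, phrase 1) and the consequent the one ending more conclusively (perfect authentic cadence, phrase 2); the consequent is bars 3–4.

measures 3–4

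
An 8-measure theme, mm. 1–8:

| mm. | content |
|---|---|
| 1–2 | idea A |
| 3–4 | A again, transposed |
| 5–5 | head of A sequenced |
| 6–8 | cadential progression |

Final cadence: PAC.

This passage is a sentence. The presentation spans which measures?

The presentation of a sentence is the basic idea (bars 1-2) plus its repetition (bars 3-4); the presentation is therefore mm. 1–4.

measures 1–4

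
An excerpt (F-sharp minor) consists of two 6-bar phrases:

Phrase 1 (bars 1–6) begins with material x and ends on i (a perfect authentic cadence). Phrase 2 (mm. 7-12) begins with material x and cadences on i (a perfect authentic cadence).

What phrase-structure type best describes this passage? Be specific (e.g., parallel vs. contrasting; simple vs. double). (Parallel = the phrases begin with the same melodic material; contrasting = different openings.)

repeated phrase

Both phrases have the same opening (x) and the same cadence (perfect authentic cadence): the second is a restatement, not a consequent, so this is a repeated phrase rather than a period.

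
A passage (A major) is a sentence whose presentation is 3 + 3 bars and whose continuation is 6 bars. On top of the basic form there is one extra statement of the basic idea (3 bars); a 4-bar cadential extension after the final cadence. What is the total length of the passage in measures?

Basic sentence: 3 + 3 + 6 = 12 bars.
12 (basic form) + 3 (extra statement) + 4 (cadential extension) = 19.

19 measures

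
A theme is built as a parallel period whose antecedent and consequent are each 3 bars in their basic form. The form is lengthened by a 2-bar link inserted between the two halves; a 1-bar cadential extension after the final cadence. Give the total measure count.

Basic parallel period: 3 + 3 = 6 bars.
6 (basic form) + 2 (link) + 1 (cadential extension) = 9.

9 measures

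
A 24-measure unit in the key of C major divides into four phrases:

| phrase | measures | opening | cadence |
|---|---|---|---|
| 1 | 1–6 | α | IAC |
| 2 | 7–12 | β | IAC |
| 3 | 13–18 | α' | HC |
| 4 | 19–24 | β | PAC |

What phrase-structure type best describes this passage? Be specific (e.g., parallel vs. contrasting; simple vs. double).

parallel double period

Four phrases in two halves: the first half (measures 1–12) ends with an imperfect authentic cadence, the second (bars 13–24) with a perfect authentic cadence — a large antecedent–consequent pair, i.e. a double period.
Phrase 3 begins with the same material as phrase 1, making it parallel.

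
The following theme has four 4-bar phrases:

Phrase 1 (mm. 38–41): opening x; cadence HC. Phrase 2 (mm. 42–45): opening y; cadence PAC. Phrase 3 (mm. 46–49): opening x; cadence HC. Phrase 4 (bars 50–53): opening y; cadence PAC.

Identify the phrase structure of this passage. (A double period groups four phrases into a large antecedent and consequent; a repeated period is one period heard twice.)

repeated period

The cadence pattern HC–PAC–HC–PAC is weak–strong twice, and phrases 3–4 restate phrases 1–2: a period heard twice, not a double period (which would end weakly at phrase 2).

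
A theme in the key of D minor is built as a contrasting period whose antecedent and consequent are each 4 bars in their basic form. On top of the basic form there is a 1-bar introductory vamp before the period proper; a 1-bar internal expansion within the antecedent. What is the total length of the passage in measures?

Basic contrasting period: 4 + 4 = 8 bars.
8 (basic form) + 1 (introduction) + 1 (internal expansion) = 10.

10 measures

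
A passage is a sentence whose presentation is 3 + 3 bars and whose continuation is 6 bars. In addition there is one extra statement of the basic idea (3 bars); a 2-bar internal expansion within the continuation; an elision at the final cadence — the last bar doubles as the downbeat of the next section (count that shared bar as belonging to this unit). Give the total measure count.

Basic sentence: 3 + 3 + 6 = 12 bars.
12 (basic form) + 3 (extra statement) + 2 (internal expansion) = 17.
The elision shares a bar with the next section but does not change this unit's count.

17 measures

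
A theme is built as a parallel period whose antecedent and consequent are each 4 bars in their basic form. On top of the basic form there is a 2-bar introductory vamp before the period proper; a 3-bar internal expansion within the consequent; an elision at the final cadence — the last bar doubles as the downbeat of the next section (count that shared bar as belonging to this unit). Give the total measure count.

13 measures

Basic parallel period: 4 + 4 = 8 bars.
8 (basic form) + 2 (introduction) + 3 (internal expansion) = 13.
The elision shares a bar with the next section but does not change this unit's count.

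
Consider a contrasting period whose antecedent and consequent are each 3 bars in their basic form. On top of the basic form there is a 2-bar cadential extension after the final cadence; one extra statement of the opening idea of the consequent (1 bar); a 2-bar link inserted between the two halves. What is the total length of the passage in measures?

Basic contrasting period: 3 + 3 = 6 bars.
6 (basic form) + 2 (cadential extension) + 1 (extra statement) + 2 (link) = 11.

11 measures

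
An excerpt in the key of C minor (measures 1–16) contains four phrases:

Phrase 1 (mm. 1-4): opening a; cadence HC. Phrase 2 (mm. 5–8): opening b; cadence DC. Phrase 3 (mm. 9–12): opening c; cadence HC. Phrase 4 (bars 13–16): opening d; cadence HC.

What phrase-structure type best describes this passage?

phrase group

Phrase 4 ends with a half cadence, no stronger than phrase 2's deceptive cadence, so the four phrases do not form a double period; nor do phrases 3–4 duplicate 1–2, so it is not a repeated period. With no phrase reaching a conclusive cadence, the passage is a phrase group.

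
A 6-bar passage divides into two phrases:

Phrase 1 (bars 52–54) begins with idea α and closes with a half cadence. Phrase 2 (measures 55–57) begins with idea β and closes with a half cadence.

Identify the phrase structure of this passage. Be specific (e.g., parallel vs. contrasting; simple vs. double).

The second phrase closes with a half cadence, which is not stronger than the first phrase's half cadence; without a weak→strong cadential pair there is no antecedent–consequent relationship, so this is a phrase group rather than a period.

phrase group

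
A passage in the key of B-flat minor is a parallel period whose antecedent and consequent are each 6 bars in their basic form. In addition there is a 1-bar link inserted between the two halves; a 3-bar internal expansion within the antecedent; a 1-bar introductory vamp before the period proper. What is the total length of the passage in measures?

17 measures

Basic parallel period: 6 + 6 = 12 bars.
12 (basic form) + 1 (link) + 3 (internal expansion) + 1 (introduction) = 17.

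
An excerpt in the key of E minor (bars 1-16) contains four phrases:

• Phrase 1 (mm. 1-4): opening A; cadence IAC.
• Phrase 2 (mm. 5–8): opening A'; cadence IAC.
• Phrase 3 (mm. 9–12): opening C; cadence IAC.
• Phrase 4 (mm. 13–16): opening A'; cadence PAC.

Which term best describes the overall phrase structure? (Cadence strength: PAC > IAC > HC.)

Four phrases in two halves: the first half (mm. 1-8) ends with an imperfect authentic cadence, the second (mm. 9-16) with a perfect authentic cadence — a large antecedent–consequent pair, i.e. a double period.
Phrase 3 begins with different material from phrase 1, making it contrasting.

contrasting double period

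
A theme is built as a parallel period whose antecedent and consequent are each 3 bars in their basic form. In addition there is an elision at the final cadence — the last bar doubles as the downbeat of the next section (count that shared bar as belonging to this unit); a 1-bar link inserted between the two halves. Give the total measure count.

7 measures

Basic parallel period: 3 + 3 = 6 bars.
6 (basic form) + 1 (link) = 7.
The elision shares a bar with the next section but does not change this unit's count.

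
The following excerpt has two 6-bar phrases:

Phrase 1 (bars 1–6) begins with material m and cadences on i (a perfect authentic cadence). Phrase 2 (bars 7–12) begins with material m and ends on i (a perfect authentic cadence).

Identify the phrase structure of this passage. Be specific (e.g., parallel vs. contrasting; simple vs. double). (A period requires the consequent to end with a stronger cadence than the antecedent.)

Both phrases have the same opening (m) and the same cadence (perfect authentic cadence): the second is a restatement, not a consequent, so this is a repeated phrase rather than a period.

repeated phrase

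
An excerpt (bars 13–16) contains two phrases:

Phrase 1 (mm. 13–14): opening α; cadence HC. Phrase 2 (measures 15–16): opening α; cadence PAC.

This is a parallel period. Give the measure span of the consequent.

measures 15–16

The phrase ending with the weaker cadence (half cadence) is the antecedent; the one ending more conclusively (perfect authentic cadence) is the consequent. The consequent is measures 15–16.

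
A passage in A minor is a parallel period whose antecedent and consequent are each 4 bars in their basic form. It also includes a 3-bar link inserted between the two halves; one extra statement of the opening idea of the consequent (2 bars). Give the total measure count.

Basic parallel period: 4 + 4 = 8 bars.
8 (basic form) + 3 (link) + 2 (extra statement) = 13.

13 measures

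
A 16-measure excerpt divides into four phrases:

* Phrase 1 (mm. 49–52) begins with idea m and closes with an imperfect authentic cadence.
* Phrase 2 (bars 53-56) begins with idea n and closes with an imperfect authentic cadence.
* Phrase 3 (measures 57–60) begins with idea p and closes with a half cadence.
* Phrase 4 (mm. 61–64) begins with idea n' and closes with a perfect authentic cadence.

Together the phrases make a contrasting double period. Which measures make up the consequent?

In a double period the first pair of phrases (ending imperfect authentic cadence) is the large antecedent and the second pair (ending perfect authentic cadence) is the large consequent; the consequent is measures 57–64.

measures 57–64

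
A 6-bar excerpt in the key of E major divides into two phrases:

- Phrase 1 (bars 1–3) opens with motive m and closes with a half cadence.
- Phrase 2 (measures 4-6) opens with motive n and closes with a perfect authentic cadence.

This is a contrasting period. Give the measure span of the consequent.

The phrase ending with the weaker cadence (half cadence) is the antecedent; the one ending more conclusively (perfect authentic cadence) is the consequent. The consequent is measures 4–6.

measures 4–6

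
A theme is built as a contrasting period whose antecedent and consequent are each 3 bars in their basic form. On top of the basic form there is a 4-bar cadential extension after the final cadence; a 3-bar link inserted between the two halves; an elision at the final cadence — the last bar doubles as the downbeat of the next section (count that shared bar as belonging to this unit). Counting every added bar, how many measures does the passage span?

Basic contrasting period: 3 + 3 = 6 bars.
6 (basic form) + 4 (cadential extension) + 3 (link) = 13.
The elision shares a bar with the next section but does not change this unit's count.

13 measures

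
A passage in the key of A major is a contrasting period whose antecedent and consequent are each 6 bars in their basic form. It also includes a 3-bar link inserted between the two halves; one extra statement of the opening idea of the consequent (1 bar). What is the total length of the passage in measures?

16 measures

Basic contrasting period: 6 + 6 = 12 bars.
12 (basic form) + 3 (link) + 1 (extra statement) = 16.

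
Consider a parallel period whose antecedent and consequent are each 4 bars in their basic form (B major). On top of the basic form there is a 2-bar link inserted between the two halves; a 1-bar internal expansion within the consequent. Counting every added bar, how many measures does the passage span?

11 measures

Basic parallel period: 4 + 4 = 8 bars.
8 (basic form) + 2 (link) + 1 (internal expansion) = 11.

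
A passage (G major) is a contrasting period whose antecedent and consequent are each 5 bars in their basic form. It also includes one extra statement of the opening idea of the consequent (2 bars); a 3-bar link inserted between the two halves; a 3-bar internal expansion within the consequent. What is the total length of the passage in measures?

18 measures

Basic contrasting period: 5 + 5 = 10 bars.
10 (basic form) + 2 (extra statement) + 3 (link) + 3 (internal expansion) = 18.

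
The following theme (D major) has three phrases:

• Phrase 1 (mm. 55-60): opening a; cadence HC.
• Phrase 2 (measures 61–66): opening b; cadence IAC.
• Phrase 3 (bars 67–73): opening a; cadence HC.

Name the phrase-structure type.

phrase group

The final phrase closes with a half cadence, which is not stronger than the preceding imperfect authentic cadence; the 3 phrases lack an overall antecedent–consequent design and so form a phrase group.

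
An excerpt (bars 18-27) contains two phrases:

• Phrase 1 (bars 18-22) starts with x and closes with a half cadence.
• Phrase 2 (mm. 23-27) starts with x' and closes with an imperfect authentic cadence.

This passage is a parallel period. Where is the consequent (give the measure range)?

measures 23–27

The antecedent is the phrase ending with the weaker cadence (half cadence, phrase 1) and the consequent the one ending more conclusively (imperfect authentic cadence, phrase 2); the consequent is bars 23–27.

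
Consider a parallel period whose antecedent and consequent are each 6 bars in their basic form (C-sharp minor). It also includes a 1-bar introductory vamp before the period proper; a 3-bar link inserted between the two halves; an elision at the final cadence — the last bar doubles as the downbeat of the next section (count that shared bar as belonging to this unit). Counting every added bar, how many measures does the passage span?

16 measures

Basic parallel period: 6 + 6 = 12 bars.
12 (basic form) + 1 (introduction) + 3 (link) = 16.
The elision shares a bar with the next section but does not change this unit's count.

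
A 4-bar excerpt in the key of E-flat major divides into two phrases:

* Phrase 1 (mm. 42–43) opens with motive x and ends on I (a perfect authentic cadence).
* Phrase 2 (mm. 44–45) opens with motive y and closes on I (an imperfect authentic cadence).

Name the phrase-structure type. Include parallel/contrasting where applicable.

phrase group

The second phrase closes with an imperfect authentic cadence, which is not stronger than the first phrase's perfect authentic cadence; without a weak→strong cadential pair there is no antecedent–consequent relationship, so this is a phrase group rather than a period.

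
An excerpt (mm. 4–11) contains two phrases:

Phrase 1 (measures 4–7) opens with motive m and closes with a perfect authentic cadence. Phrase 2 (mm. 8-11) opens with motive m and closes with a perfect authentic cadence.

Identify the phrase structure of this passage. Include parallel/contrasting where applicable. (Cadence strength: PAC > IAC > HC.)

Both phrases have the same opening (m) and the same cadence (perfect authentic cadence): the second is a restatement, not a consequent, so this is a repeated phrase rather than a period.

repeated phrase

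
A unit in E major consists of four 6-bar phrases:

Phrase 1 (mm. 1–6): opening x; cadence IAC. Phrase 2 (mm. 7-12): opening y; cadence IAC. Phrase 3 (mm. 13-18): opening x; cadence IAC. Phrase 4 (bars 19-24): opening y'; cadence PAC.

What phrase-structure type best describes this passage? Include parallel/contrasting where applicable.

Four phrases in two halves: the first half (bars 1–12) ends with an imperfect authentic cadence, the second (bars 13–24) with a perfect authentic cadence — a large antecedent–consequent pair, i.e. a double period.
Phrase 3 begins with the same material as phrase 1, making it parallel.

parallel double period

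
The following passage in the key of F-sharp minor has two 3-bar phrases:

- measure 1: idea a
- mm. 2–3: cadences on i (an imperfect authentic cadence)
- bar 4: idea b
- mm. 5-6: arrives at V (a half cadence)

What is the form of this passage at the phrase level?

The second phrase closes with a half cadence, which is not stronger than the first phrase's imperfect authentic cadence; without a weak→strong cadential pair there is no antecedent–consequent relationship, so this is a phrase group rather than a period.

phrase group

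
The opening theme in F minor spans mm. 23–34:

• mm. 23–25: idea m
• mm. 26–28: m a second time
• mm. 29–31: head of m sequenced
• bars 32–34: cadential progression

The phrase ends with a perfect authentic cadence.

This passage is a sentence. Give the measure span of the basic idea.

measures 23–25

The presentation of a sentence is the basic idea (mm. 23-25) plus its repetition (measures 26–28); the basic idea is therefore mm. 23-25.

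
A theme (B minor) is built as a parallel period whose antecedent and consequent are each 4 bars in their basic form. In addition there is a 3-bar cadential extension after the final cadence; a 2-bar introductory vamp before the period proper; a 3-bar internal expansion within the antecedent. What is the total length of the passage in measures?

16 measures

Basic parallel period: 4 + 4 = 8 bars.
8 (basic form) + 3 (cadential extension) + 2 (introduction) + 3 (internal expansion) = 16.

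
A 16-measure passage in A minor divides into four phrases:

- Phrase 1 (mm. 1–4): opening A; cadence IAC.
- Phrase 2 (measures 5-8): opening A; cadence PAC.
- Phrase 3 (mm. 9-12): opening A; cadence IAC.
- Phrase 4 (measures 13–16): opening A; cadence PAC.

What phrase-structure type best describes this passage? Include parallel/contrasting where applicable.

repeated period

The cadence pattern IAC–PAC–IAC–PAC is weak–strong twice, and phrases 3–4 restate phrases 1–2: a period heard twice, not a double period (which would end weakly at phrase 2).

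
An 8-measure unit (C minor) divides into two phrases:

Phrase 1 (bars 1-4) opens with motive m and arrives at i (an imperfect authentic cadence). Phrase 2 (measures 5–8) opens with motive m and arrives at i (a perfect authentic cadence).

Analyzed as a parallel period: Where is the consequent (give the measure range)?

measures 5–8

The antecedent is the phrase ending with the weaker cadence (imperfect authentic cadence, phrase 1) and the consequent the one ending more conclusively (perfect authentic cadence, phrase 2); the consequent is measures 5–8.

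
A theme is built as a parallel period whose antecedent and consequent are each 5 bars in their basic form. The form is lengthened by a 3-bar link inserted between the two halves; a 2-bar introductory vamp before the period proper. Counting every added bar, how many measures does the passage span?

15 measures

Basic parallel period: 5 + 5 = 10 bars.
10 (basic form) + 3 (link) + 2 (introduction) = 15.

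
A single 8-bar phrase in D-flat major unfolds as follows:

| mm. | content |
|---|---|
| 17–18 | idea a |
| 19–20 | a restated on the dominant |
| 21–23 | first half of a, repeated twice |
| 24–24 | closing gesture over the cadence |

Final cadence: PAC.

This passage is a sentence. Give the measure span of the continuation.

measures 21–24

After the presentation (bars 17–20), the continuation covers the fragmentation through the cadence: bars 21–24.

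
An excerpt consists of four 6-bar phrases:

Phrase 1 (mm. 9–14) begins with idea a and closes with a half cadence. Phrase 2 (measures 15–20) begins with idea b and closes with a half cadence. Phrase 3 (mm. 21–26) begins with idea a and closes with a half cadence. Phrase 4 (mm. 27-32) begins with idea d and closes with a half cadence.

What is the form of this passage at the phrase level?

Phrase 4 ends with a half cadence, no stronger than phrase 2's half cadence, so the four phrases do not form a double period; nor do phrases 3–4 duplicate 1–2, so it is not a repeated period. With no phrase reaching a conclusive cadence, the passage is a phrase group.

phrase group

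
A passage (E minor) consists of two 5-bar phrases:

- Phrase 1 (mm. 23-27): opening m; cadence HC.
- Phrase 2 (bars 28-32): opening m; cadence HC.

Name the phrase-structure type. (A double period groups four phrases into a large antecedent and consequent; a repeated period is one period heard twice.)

Both phrases have the same opening (m) and the same cadence (half cadence): the second is a restatement, not a consequent, so this is a repeated phrase rather than a period.

repeated phrase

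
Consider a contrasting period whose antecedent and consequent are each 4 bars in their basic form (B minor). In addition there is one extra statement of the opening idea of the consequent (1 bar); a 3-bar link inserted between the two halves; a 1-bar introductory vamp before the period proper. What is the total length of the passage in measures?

13 measures

Basic contrasting period: 4 + 4 = 8 bars.
8 (basic form) + 1 (extra statement) + 3 (link) + 1 (introduction) = 13.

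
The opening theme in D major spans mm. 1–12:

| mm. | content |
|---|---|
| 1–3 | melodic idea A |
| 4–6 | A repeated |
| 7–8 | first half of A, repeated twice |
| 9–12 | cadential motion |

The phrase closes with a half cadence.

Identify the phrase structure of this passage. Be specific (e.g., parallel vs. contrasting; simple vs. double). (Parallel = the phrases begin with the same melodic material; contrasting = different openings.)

sentence

Basic idea (measures 1-3) + its repetition (measures 4–6) form the presentation; fragmentation and cadence (mm. 7–12) form the continuation — the 12-bar whole is a sentence.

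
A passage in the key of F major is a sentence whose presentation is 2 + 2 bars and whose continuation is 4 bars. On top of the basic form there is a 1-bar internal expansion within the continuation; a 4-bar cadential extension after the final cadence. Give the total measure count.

13 measures

Basic sentence: 2 + 2 + 4 = 8 bars.
8 (basic form) + 1 (internal expansion) + 4 (cadential extension) = 13.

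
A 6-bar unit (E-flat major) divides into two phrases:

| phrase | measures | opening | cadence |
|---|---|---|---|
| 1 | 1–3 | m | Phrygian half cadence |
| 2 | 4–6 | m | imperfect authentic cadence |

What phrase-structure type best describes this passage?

Phrase 1 ends with a Phrygian half cadence (weaker) and phrase 2 with an imperfect authentic cadence (stronger): antecedent + consequent = a period.
The two phrases open with the same material (m / m), so the period is parallel.

parallel period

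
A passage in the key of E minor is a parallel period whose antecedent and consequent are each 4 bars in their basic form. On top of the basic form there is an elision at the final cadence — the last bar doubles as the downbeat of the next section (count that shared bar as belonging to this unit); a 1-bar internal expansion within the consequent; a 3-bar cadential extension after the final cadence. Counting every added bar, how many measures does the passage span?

Basic parallel period: 4 + 4 = 8 bars.
8 (basic form) + 1 (internal expansion) + 3 (cadential extension) = 12.
The elision shares a bar with the next section but does not change this unit's count.

12 measures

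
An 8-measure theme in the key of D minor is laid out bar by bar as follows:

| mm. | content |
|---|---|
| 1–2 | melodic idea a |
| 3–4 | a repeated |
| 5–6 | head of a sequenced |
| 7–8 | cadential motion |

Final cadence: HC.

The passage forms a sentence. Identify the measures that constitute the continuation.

After the presentation (mm. 1–4), the continuation covers the fragmentation through the cadence: mm. 5-8.

measures 5–8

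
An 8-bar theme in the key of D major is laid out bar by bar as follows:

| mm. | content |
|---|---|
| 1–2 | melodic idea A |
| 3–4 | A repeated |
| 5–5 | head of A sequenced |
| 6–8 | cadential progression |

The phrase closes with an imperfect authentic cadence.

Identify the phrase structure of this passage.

Basic idea (measures 1-2) + its repetition (bars 3-4) form the presentation; fragmentation and cadence (mm. 5–8) form the continuation — the 8-bar whole is a sentence.

sentence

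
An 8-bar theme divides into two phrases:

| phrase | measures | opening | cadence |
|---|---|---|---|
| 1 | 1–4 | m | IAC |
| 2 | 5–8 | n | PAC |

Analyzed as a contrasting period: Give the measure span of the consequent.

measures 5–8

The antecedent is the phrase ending with the weaker cadence (imperfect authentic cadence, phrase 1) and the consequent the one ending more conclusively (perfect authentic cadence, phrase 2); the consequent is bars 5-8.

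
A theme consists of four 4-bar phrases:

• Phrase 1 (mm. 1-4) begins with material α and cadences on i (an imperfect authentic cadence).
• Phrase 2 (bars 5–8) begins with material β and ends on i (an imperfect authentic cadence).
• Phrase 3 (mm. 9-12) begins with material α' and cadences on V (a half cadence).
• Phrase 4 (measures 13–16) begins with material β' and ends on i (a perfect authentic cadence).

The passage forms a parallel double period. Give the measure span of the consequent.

In a double period the four phrases pair into a large antecedent (phrases 1–2, ending imperfect authentic cadence) and a large consequent (phrases 3–4, ending perfect authentic cadence). The consequent spans mm. 9-16.

measures 9–16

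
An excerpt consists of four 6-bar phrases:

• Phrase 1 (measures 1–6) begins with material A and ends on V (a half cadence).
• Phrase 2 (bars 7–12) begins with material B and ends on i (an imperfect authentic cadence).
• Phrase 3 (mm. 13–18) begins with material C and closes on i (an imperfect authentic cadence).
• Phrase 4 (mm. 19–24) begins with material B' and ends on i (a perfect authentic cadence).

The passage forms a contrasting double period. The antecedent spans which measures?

measures 1–12

In a double period the four phrases pair into a large antecedent (phrases 1–2, ending imperfect authentic cadence) and a large consequent (phrases 3–4, ending perfect authentic cadence). The antecedent spans measures 1–12.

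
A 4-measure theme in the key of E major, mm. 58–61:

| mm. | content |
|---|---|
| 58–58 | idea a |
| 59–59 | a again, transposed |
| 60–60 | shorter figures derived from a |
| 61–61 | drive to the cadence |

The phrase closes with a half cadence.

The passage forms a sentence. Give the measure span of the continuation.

measures 60–61

After the presentation (bars 58–59), the continuation covers the fragmentation through the cadence: mm. 60–61.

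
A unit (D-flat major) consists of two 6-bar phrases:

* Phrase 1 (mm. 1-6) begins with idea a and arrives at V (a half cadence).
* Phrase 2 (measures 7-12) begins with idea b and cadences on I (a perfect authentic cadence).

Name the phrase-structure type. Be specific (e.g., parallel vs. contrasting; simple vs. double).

contrasting period

Phrase 1 ends with a half cadence (weaker) and phrase 2 with a perfect authentic cadence (stronger): antecedent + consequent = a period.
The two phrases open with different material (a / b), so the period is contrasting.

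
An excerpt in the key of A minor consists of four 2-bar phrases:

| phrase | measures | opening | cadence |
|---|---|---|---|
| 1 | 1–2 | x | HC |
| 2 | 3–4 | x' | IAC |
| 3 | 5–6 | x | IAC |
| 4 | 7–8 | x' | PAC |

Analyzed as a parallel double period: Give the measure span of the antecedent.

measures 1–4

In a double period the four phrases pair into a large antecedent (phrases 1–2, ending imperfect authentic cadence) and a large consequent (phrases 3–4, ending perfect authentic cadence). The antecedent spans mm. 1-4.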